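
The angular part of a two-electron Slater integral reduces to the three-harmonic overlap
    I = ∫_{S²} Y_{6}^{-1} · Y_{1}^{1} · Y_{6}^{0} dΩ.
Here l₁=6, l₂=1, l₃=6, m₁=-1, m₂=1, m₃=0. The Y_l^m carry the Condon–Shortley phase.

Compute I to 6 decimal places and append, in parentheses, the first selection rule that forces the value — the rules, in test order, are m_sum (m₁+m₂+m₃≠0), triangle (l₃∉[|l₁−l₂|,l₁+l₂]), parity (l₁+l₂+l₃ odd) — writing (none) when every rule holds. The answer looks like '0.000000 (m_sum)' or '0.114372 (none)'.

Σlᵢ=13 odd — θ-integrand is odd under cosθ→−cosθ; I=0

0.000000 (parity)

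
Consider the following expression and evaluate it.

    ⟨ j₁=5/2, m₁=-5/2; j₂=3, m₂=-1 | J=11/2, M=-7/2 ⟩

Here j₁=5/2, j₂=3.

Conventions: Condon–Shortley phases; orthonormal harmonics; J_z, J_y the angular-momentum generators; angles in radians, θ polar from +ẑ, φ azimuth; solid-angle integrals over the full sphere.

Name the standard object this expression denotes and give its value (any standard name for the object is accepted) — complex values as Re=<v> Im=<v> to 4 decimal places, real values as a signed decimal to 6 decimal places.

Clebsch–Gordan coefficient, +√(3/11) ≈ +0.522233

This is a Clebsch–Gordan (vector-coupling) coefficient.
triangle: 0!×5!×6!/12! = 86400/479001600
(j±m)!: 0!×5!×2!×4!×2!×9! = 4180377600
prefactor² = (2J+1)×Δ×N² = 99532800/11
  k=0: +1/(0!×0!×5!×2!×0!×4!) = 1/5760
Σ = 1/5760  ⇒  CG² = 99532800/11×(1/5760)² = 3/11
CG = +√(3/11) = +0.522233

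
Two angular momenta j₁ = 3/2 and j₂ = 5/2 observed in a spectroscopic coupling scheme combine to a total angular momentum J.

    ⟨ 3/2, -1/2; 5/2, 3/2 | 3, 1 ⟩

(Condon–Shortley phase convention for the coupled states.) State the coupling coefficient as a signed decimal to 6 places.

√[7·1!2!4!/8! · 1!2!4!1!4!2!] = √(96/5)
  +(−1)^0/∏(0,1,2,4,0,0)! = 1/48  (running 1/48)
  +(−1)^1/∏(1,0,1,3,1,1)! = -1/6  (running -7/48)
⟨..|..⟩ = √(96/5)·(-7/48) = -0.639010

-0.639010  (= −√(49/120))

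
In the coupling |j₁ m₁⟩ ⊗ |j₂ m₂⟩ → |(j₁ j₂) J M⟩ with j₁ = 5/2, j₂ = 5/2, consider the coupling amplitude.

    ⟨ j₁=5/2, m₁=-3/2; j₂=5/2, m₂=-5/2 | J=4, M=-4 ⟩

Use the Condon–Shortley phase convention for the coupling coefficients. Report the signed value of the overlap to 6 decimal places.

+0.707107  (= +√(1/2))

triangle: 1!·4!·4!/10! = 576/3628800
(j±m)!: 1!·4!·0!·5!·0!·8! = 116121600
prefactor² = (2J+1)·Δ·N² = 165888
  k=0: +1/(0!·1!·4!·0!·0!·4!) = 1/576
Σ = 1/576  ⇒  CG² = 165888·(1/576)² = 1/2
CG = +√(1/2) = +0.707107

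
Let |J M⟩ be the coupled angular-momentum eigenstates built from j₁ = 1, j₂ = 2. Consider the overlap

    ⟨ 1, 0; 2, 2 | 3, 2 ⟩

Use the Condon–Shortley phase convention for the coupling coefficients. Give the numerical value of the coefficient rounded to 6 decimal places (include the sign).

j₁+j₂−J=0  J+j₁−j₂=2  J−j₁+j₂=4  j₁+j₂+J+1=7
(j₁±m₁, j₂±m₂, J±M) = (1,1,4,0,5,1)
P² = 192
sum k=0..0:
  [0] +1/24 = 1/24
S = 1/24
C² = P²·S² = 1/3 ; C = +0.577350

+0.577350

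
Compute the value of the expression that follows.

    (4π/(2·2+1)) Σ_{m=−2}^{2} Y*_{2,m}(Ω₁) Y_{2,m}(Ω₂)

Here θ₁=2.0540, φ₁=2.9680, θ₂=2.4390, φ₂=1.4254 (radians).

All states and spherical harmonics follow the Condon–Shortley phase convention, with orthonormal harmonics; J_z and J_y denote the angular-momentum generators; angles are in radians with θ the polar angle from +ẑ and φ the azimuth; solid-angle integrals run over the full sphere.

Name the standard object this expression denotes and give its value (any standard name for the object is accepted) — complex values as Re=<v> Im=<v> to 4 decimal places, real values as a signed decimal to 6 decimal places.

This sum is the spherical-harmonic addition theorem: it equals the Legendre polynomial P_l(cos γ) of the angle γ between the two directions.
Summing Y*_{l m}(θ₁,φ₁)·Y_{l m}(θ₂,φ₂) over m ∈ [−2, 2]; prefactor 4π/(2·2+1) = 2.513274:
  [-2]  conj(Y_{2,-2})(Ω₁) = (0.284817, -0.103059) ; Y_{2,-2}(Ω₂) = (-0.154526, -0.046246) ; Δ = (-0.048778, 0.002754)
  [-1]  conj(Y_{2,-1})(Ω₁) = (0.313068, -0.054899) ; Y_{2,-1}(Ω₂) = (-0.055199, 0.376969) ; Δ = (0.003414, 0.121048)
  [+0]  conj(Y_{2,0})(Ω₁) = (-0.111141, -0.000000) ; Y_{2,0}(Ω₂) = (0.235687, 0.000000) ; Δ = (-0.026194, -0.000000)
  [+1]  conj(Y_{2,1})(Ω₁) = (-0.313068, -0.054899) ; Y_{2,1}(Ω₂) = (0.055199, 0.376969) ; Δ = (0.003414, -0.121048)
  [+2]  conj(Y_{2,2})(Ω₁) = (0.284817, 0.103059) ; Y_{2,2}(Ω₂) = (-0.154526, 0.046246) ; Δ = (-0.048778, -0.002754)
Total Σ_m = (-0.116922, 0.000000). Multiply by 2.513274: (-0.293856, 0.000000). P_2(cos γ) = -0.293856

Legendre polynomial (addition theorem), -0.293856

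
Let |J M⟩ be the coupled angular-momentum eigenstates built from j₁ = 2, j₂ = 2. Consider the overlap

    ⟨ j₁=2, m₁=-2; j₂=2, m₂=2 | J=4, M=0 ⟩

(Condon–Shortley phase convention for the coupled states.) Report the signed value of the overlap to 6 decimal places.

+0.119523  (= +√(1/70))

√[9·0!4!4!/9! · 0!4!4!0!4!4!] = √(165888/35)
  +(−1)^0/∏(0,0,4,4,0,0)! = 1/576  (running 1/576)
⟨..|..⟩ = √(165888/35)·(1/576) = +0.119523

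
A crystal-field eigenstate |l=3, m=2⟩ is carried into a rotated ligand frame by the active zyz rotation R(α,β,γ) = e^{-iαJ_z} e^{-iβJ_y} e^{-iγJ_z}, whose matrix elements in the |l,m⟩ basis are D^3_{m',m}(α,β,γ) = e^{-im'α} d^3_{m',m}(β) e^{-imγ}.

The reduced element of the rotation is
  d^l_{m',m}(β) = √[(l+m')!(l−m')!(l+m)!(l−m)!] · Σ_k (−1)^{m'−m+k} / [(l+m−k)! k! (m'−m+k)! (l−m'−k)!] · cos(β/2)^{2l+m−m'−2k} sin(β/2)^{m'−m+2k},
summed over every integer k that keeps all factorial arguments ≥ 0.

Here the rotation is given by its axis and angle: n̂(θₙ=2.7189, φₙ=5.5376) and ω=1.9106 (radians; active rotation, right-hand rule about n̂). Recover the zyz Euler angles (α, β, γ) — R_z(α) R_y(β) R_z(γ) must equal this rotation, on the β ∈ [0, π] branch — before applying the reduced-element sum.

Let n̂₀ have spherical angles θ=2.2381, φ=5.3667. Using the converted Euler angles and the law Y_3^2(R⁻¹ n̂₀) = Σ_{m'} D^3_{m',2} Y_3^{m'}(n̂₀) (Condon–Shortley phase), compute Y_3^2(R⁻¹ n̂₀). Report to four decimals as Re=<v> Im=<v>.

Axis–angle → zyz. n̂ = (sinθₙcosφₙ, sinθₙsinφₙ, cosθₙ) = (+0.301383, -0.278292, -0.911988), ω = 1.9106.
R = I cosω + sinω [n̂]ₓ + (1−cosω) n̂n̂ᵀ gives
  R = [-0.212196, +0.748013, -0.628848; -0.971668, -0.230042, +0.054241; -0.104089, +0.622541, +0.775634]
β = atan2(√(R₁₃²+R₂₃²), R₃₃) = 0.683077; α = atan2(R₂₃, R₁₃) mod 2π = 3.055551; γ = atan2(R₃₂, −R₃₁) mod 2π = 1.405129
Need the full column D^3_{m',2} for m'=−3..3 at α=3.0556, β=0.6831, γ=1.4051.
cos(β/2)=0.942240, sin(β/2)=0.334937
d^3_{-3,2}: single k=5 term ⇒ +0.009729;  D = +0.009703+0.000712i
d^3_{-2,2}: k∈[4..5] ⇒ +0.055866 -0.001412 = +0.054454;  D = -0.053765-0.008635i
d^3_{-1,2}: k∈[3..4] ⇒ +0.198795 -0.012560 = +0.186235;  D = +0.180661+0.045226i
d^3_{0,2}: k∈[2..3] ⇒ +0.484322 -0.061198 = +0.423124;  D = -0.400110-0.137645i
d^3_{1,2}: k∈[1..2] ⇒ +0.786633 -0.198795 = +0.587838;  D = +0.537375+0.238288i
d^3_{2,2}: k∈[0..1] ⇒ +0.699794 -0.442124 = +0.257670;  D = -0.225703-0.124306i
d^3_{3,2}: single k=0 term ⇒ -0.609323;  D = -0.506495-0.338730i
Y_3^{m'}(θ=2.2381,φ=5.3667) and Σ D·Y over m':
  (+0.0097+0.0007i)·(-0.1869+0.0773i)  (-0.0538-0.0086i)·(+0.1011-0.3769i)  (+0.1807+0.0452i)·(+0.1414+0.1843i)  (-0.4001-0.1376i)·(+0.2506+0.0000i)  (+0.5374+0.2383i)·(-0.1414+0.1843i)  (-0.2257-0.1243i)·(+0.1011+0.3769i)  (-0.5065-0.3387i)·(+0.1869+0.0773i)
Y_3^2(R⁻¹ n̂) = -0.257944-0.109513i

Re=-0.2579 Im=-0.1095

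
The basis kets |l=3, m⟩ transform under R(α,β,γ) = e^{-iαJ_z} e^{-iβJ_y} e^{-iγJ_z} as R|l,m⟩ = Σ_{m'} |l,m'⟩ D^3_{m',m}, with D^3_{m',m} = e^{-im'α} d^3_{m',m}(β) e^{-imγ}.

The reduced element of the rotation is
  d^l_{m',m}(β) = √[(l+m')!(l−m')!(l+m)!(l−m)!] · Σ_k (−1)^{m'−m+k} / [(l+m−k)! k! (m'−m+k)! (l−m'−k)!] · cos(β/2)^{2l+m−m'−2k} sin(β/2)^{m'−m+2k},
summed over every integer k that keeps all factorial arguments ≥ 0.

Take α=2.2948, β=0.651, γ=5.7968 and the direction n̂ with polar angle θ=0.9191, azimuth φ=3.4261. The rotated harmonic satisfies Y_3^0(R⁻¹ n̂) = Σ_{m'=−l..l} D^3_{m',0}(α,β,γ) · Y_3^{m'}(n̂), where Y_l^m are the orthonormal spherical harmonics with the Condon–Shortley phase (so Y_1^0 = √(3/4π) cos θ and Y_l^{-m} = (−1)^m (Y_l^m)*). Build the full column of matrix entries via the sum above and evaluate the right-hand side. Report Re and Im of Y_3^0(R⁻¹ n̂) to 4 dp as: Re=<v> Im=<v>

Re=-0.1634 Im=0.0000

Need the full column D^3_{m',0} for m'=−3..3 at α=2.2948, β=0.6510, γ=5.7968.
cos(β/2)=0.947491, sin(β/2)=0.319783
d^3_{-3,0}: single k=3 term ⇒ +0.124395;  D = +0.102583+0.070364i
d^3_{-2,0}: k∈[2..3] ⇒ +0.451409 -0.051420 = +0.399990;  D = -0.048991-0.396978i
d^3_{-1,0}: k∈[1..3] ⇒ +0.845903 -0.289069 +0.010976 = +0.567810;  D = -0.376112+0.425381i
d^3_{0,0}: k∈[0..3] ⇒ +0.723520 -0.741741 +0.084491 -0.001069 = +0.065201;  D = +0.065201+0.000000i
d^3_{1,0}: k∈[0..2] ⇒ -0.845903 +0.289069 -0.010976 = -0.567810;  D = +0.376112+0.425381i
d^3_{2,0}: k∈[0..1] ⇒ +0.451409 -0.051420 = +0.399990;  D = -0.048991+0.396978i
d^3_{3,0}: single k=0 term ⇒ -0.124395;  D = -0.102583+0.070364i
Y_3^{m'}(θ=0.9191,φ=3.4261) and Σ D·Y over m':
  (+0.1026+0.0704i)·(-0.1378+0.1580i)  (-0.0490-0.3970i)·(+0.3301-0.2111i)  (-0.3761+0.4254i)·(-0.2070+0.0605i)  (+0.0652+0.0000i)·(-0.2627+0.0000i)  (+0.3761+0.4254i)·(+0.2070+0.0605i)  (-0.0490+0.3970i)·(+0.3301+0.2111i)  (-0.1026+0.0704i)·(+0.1378+0.1580i)
Y_3^0(R⁻¹ n̂) = -0.163387-0.000000i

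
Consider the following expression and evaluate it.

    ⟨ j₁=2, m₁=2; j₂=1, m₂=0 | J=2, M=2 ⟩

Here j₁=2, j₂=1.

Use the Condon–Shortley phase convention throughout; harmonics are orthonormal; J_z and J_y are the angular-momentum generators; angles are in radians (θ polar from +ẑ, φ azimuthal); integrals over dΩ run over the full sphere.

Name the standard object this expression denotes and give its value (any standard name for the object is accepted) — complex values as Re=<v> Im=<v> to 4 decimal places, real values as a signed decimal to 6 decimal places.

This is a Clebsch–Gordan (vector-coupling) coefficient.
triangle: 1!·3!·1!/6! = 6/720
(j±m)!: 4!·0!·1!·1!·4!·0! = 576
prefactor² = (2J+1)·Δ·N² = 24
  k=0: +1/(0!·1!·0!·1!·3!·0!) = 1/6
Σ = 1/6  ⇒  CG² = 24·(1/6)² = 2/3
CG = +√(2/3) = +0.816497

Clebsch–Gordan coefficient, +√(2/3) ≈ +0.816497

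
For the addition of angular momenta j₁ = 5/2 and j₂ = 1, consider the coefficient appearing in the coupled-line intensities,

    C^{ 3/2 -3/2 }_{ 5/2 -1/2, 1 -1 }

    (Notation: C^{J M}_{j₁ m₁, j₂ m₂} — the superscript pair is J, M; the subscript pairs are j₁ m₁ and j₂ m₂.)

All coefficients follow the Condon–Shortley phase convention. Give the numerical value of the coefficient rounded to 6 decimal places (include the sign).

+√(1/15) = +0.258199

triangle: 2!×3!×0!/6! = 12/720
(j±m)!: 2!×3!×0!×2!×0!×3! = 144
prefactor² = (2J+1)×Δ×N² = 48/5
  k=0: +1/(0!×2!×3!×0!×0!×0!) = 1/12
Σ = 1/12  ⇒  CG² = 48/5×(1/12)² = 1/15
CG = +√(1/15) = +0.258199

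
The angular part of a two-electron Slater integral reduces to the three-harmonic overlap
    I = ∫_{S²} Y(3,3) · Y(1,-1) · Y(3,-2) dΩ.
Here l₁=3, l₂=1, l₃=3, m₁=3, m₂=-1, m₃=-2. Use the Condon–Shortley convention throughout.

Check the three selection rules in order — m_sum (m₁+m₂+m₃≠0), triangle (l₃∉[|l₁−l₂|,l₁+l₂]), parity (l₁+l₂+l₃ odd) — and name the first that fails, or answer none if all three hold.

parity

Σmᵢ = 0  ✓
l₃∈[|l₁−l₂|,l₁+l₂]=[2,4], have l₃=3  ✓
Σlᵢ = 7 ⇒ odd  ✗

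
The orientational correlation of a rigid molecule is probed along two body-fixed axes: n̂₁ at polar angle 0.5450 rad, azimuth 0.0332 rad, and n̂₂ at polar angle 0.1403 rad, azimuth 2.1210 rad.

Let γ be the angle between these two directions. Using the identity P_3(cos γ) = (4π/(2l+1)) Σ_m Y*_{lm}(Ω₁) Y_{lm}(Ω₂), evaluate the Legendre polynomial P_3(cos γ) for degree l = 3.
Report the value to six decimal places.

0.116658

Addition theorem: P_3(cos γ) = (4π/7) Σ_m Y*_{lm}(Ω₁) Y_{lm}(Ω₂), m = −3…3:
  [-3]  conj(Y_{3,-3})(Ω₁) = (0.057843, 0.005780) ; Y_{3,-3}(Ω₂) = (0.001137, -0.000091) ; Δ = (0.000066, 0.000001)
  [-2]  conj(Y_{3,-2})(Ω₁) = (0.234357, 0.015584) ; Y_{3,-2}(Ω₂) = (-0.008969, 0.017640) ; Δ = (-0.002377, 0.003994)
  [-1]  conj(Y_{3,-1})(Ω₁) = (0.444783, 0.014772) ; Y_{3,-1}(Ω₂) = (-0.092209, -0.150329) ; Δ = (-0.038792, -0.068226)
  [+0]  conj(Y_{3,0})(Ω₁) = (0.209406, -0.000000) ; Y_{3,0}(Ω₂) = (0.702890, 0.000000) ; Δ = (0.147190, 0.000000)
  [+1]  conj(Y_{3,1})(Ω₁) = (-0.444783, 0.014772) ; Y_{3,1}(Ω₂) = (0.092209, -0.150329) ; Δ = (-0.038792, 0.068226)
  [+2]  conj(Y_{3,2})(Ω₁) = (0.234357, -0.015584) ; Y_{3,2}(Ω₂) = (-0.008969, -0.017640) ; Δ = (-0.002377, -0.003994)
  [+3]  conj(Y_{3,3})(Ω₁) = (-0.057843, 0.005780) ; Y_{3,3}(Ω₂) = (-0.001137, -0.000091) ; Δ = (0.000066, -0.000001)
Σ over m = (0.064984, -0.000000); ×(4π/7) → (0.116658, -0.000000). Real part: 0.116658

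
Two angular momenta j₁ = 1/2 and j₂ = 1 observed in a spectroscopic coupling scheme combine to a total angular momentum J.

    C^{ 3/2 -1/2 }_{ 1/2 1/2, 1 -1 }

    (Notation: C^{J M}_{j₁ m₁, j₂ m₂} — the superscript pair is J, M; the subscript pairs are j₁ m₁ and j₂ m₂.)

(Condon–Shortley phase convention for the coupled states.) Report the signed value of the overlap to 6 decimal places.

+√(1/3) ≈ +0.577350

triangle: 0!×1!×2!/4! = 2/24
(j±m)!: 1!×0!×0!×2!×1!×2! = 4
prefactor² = (2J+1)×Δ×N² = 4/3
  k=0: +1/(0!×0!×0!×0!×1!×2!) = 1/2
Σ = 1/2  ⇒  CG² = 4/3×(1/2)² = 1/3
CG = +√(1/3) = +0.577350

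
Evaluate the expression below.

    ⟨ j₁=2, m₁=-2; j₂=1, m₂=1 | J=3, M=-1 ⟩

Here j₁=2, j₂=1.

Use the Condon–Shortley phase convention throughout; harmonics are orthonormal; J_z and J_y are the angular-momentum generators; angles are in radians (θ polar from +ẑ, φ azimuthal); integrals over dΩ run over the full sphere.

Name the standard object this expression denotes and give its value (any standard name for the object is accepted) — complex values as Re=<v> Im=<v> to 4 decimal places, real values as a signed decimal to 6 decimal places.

Clebsch–Gordan coefficient, +√(1/15) ≈ +0.258199

This is a Clebsch–Gordan (vector-coupling) coefficient.
j₁+j₂−J=0  J+j₁−j₂=4  J−j₁+j₂=2  j₁+j₂+J+1=7
(j₁±m₁, j₂±m₂, J±M) = (0,4,2,0,2,4)
P² = 768/5
sum k=0..0:
  [0] +1/48 = 1/48
S = 1/48
C² = P²·S² = 1/15 ; C = +0.258199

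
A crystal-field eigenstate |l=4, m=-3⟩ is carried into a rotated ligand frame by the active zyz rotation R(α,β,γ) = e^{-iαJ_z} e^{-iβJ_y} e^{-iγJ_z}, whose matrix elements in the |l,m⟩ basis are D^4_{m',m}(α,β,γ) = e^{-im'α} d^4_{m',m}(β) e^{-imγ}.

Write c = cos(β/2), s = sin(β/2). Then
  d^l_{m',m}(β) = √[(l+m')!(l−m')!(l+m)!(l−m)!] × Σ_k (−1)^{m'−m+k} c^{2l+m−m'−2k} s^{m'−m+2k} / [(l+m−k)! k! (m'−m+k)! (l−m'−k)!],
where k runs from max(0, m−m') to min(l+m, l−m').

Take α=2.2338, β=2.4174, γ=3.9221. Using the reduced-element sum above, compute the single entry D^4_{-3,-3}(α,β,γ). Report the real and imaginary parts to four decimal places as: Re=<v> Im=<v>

Split into d^4_{-3,-3}(β=2.4174) × two z-phases.
Half-angle: c=0.354235, s=0.935156. N=√(1·5040·1·5040)=5040.000000
The bounds max(0,m−m')=0 and min(l+m,l−m')=1 give 2 terms
  k=0: (−1)^0·5040.0000/(5040)·0.3542^8·0.9352^0 = +0.000248
  k=1: (−1)^1·5040.0000/(720)·0.3542^6·0.9352^2 = -0.012095
d^4_{-3,-3}(2.4174) = +0.000248 -0.012095 = -0.011847
Attach z-rotation phases: D = e^{-i(-3)(2.2338)}·(-0.011847)·e^{-i(-3)(3.9221)} = -0.010994+0.004415i

Re=-0.0110 Im=0.0044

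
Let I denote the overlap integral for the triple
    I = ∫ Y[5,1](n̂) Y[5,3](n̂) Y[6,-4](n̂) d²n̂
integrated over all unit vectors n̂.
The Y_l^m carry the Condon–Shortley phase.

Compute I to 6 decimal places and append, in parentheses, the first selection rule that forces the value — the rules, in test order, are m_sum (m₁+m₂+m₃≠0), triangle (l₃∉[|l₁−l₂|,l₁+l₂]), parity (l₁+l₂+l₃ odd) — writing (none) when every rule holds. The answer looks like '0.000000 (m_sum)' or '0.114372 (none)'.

Rules hold: Σm=0, L=16 even, 0≤6≤10.
N = 11·11·13 = 1573
Δ = 4!·6!·6!/17! = 1/28588560
Racah Σ t=0..4: t=0:+1/345600 t=1:−1/13824 t=2:+1/5184 t=3:−1/13824 t=4:+1/345600 = 7/129600
⇒ 3j(5 5 6; 0 0 0)² = 80/7293, sgn +1
Racah Σ t=2..4: t=2:+1/138240 t=3:−1/86400 t=4:+1/829440 = -13/4147200
⇒ 3j(5 5 6; 1 3 -4)² = 13/3740, sgn -1
4πI² = N·(3j₀)²·(3jₘ)² = 52/867
I = -1·√(0.0599769/4π) = -0.06908555
No selection rule forces the value: the integral is nonzero (none).

-0.069086 (none)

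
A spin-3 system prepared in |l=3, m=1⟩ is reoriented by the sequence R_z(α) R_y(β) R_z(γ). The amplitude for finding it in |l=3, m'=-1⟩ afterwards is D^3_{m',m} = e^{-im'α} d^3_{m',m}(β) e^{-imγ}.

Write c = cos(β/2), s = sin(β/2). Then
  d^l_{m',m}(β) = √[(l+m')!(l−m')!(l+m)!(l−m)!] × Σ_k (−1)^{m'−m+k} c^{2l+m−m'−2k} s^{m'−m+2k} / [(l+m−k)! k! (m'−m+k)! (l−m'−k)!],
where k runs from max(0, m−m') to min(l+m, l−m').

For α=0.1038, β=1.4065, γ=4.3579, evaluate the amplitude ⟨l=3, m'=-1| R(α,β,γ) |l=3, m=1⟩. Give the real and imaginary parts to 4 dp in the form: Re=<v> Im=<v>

First d^3_{-1,1}(β=1.4065), then the phase factors e^{-i(-1)α} and e^{-i(1)γ}:
With c≡cos(β/2)=0.762744 and s≡sin(β/2)=0.646700, N=[2·24·24·2]^{1/2}=48.000000
k: max(0,(1)−(-1))=2 … min(3+(1),3−(-1))=4
  k=2: (−1)^0·48.0000/(8)·0.7627^4·0.6467^2 = +0.849324
  k=3: (−1)^1·48.0000/(6)·0.7627^2·0.6467^4 = -0.814066
  k=4: (−1)^2·48.0000/(48)·0.7627^0·0.6467^6 = +0.073150
d^3_{-1,1}(1.4065) = +0.849324 -0.814066 +0.073150 = +0.108408
D = (+0.994618+0.103614i)·(+0.108408)·(-0.347111+0.937824i) = -0.047961+0.097222i

Re=-0.0480 Im=0.0972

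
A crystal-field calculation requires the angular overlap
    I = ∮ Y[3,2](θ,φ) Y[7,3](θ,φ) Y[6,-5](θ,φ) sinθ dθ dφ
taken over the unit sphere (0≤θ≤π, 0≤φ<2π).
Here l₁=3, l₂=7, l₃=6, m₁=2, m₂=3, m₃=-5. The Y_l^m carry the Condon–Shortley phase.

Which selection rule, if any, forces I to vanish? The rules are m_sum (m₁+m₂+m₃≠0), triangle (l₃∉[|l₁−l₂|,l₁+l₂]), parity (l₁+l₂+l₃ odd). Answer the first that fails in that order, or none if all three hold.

none

Σmᵢ = 0  ✓
l₃∈[|l₁−l₂|,l₁+l₂]=[4,10], have l₃=6  ✓
Σlᵢ = 16 ⇒ even  ✓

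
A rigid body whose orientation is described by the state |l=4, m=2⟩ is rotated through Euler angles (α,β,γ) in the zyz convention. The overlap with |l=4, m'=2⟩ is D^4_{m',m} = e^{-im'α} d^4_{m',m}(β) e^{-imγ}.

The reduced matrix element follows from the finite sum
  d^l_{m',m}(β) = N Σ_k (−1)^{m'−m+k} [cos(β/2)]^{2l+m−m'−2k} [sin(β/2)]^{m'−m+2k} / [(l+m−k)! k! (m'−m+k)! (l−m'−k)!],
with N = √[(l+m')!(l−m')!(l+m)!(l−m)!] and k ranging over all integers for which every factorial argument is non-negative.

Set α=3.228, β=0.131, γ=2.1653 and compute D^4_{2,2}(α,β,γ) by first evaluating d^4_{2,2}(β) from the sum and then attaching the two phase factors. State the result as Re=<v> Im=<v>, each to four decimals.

D^4_{2,2}(3.2280,0.1310,2.1653) = e^{-i·2·3.2280}·d^4_{2,2}(0.1310)·e^{-i·2·2.1653}. Compute d first:
With c≡cos(β/2)=0.997856 and s≡sin(β/2)=0.065453, N=[720·2·720·2]^{1/2}=1440.000000
Admissible k: 0..2 (factorial args all ≥0)
  k=0: (−1)^0·1440.0000/(1440)·0.9979^8·0.0655^0 = +0.982973
  k=1: (−1)^1·1440.0000/(120)·0.9979^6·0.0655^2 = -0.050752
  k=2: (−1)^2·1440.0000/(96)·0.9979^4·0.0655^4 = +0.000273
d^4_{2,2}(0.1310) = +0.982973 -0.050752 +0.000273 = +0.932495
D = (+0.985105-0.171956i)·(+0.932495)·(-0.372581+0.928000i) = -0.193452+0.912208i

Re=-0.1935 Im=0.9122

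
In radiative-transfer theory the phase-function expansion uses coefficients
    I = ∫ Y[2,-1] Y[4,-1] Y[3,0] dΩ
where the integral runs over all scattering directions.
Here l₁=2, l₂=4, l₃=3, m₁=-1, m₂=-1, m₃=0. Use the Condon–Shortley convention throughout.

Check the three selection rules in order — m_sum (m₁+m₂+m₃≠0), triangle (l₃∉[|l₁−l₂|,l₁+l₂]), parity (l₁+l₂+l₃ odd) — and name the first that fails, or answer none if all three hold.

m_sum

Σmᵢ = -2  ✗
l₃∈[|l₁−l₂|,l₁+l₂]=[2,6], have l₃=3
Σlᵢ = 9 ⇒ odd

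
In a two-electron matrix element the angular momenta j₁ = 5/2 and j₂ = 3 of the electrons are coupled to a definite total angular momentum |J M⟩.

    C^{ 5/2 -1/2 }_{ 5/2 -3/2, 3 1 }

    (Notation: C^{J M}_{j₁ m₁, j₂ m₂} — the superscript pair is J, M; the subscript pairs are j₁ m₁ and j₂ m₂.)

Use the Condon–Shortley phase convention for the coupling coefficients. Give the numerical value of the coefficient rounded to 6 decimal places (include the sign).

+0.169031  (= +√(1/35))

j₁+j₂−J=3  J+j₁−j₂=2  J−j₁+j₂=3  j₁+j₂+J+1=9
(j₁±m₁, j₂±m₂, J±M) = (1,4,4,2,2,3)
P² = 576/35
sum k=2..3:
  [2] +1/8 = 1/8
  [3] −1/12 = -1/12
S = 1/24
C² = P²·S² = 1/35 ; C = +0.169031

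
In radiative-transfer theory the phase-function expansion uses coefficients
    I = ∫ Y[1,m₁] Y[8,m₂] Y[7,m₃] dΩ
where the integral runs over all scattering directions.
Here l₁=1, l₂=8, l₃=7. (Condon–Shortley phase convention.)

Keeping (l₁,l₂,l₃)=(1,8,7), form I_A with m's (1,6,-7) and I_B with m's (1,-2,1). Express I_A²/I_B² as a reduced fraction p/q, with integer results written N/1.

1/45

Shared (l₁,l₂,l₃)=(1,8,7): N and (l;000)² cancel in I_A²/I_B².
A: Δ = 2!·0!·14!/17! = 1/2040; Racah Σ t=0..0: t=0:+1/174356582400 = 1/174356582400; ⇒ 3j(1 8 7; 1 6 -7)² = 1/2040, sgn +1
B: Δ = 2!·0!·14!/17! = 1/2040; Racah Σ t=0..0: t=0:+1/58060800 = 1/58060800; ⇒ 3j(1 8 7; 1 -2 1)² = 3/136, sgn +1
I_A²/I_B² = (1/2040)/(3/136) = 1/45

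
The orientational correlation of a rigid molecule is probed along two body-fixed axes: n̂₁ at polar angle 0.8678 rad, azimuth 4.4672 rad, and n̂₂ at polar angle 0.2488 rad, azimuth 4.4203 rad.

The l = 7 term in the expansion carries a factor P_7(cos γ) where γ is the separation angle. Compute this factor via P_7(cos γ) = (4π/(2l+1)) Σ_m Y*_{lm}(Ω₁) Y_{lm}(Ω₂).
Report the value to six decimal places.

-0.292688

Term-by-term m-sum for l=7 (normalisation 4π/15 = 0.837758):
  [-7]  conj(Y_{7,-7})(Ω₁) = +0.074421-0.010907i ; Y_{7,-7}(Ω₂) = +0.000024+0.000013i ; Δ = +0.000002+0.000001i
  [-6]  conj(Y_{7,-6})(Ω₁) = -0.023729+0.237310i ; Y_{7,-6}(Ω₂) = +0.000073-0.000398i ; Δ = +0.000093+0.000027i
  [-5]  conj(Y_{7,-5})(Ω₁) = -0.395685-0.142132i ; Y_{7,-5}(Ω₂) = -0.003702+0.000410i ; Δ = +0.001523+0.000364i
  [-4]  conj(Y_{7,-4})(Ω₁) = +0.217626-0.325001i ; Y_{7,-4}(Ω₂) = +0.009435+0.022164i ; Δ = +0.009257+0.001757i
  [-3]  conj(Y_{7,-3})(Ω₁) = +0.013052+0.014422i ; Y_{7,-3}(Ω₂) = +0.085272-0.071030i ; Δ = +0.002137+0.000303i
  [-2]  conj(Y_{7,-2})(Ω₁) = +0.311339-0.166216i ; Y_{7,-2}(Ω₂) = -0.290338-0.191959i ; Δ = -0.122300-0.011506i
  [-1]  conj(Y_{7,-1})(Ω₁) = +0.044061+0.176088i ; Y_{7,-1}(Ω₂) = -0.183979+0.611859i ; Δ = -0.115847-0.005437i
  [+0]  conj(Y_{7,0})(Ω₁) = +0.305460-0.000000i ; Y_{7,0}(Ω₂) = +0.330323+0.000000i ; Δ = +0.100901+0.000000i
  [+1]  conj(Y_{7,1})(Ω₁) = -0.044061+0.176088i ; Y_{7,1}(Ω₂) = +0.183979+0.611859i ; Δ = -0.115847+0.005437i
  [+2]  conj(Y_{7,2})(Ω₁) = +0.311339+0.166216i ; Y_{7,2}(Ω₂) = -0.290338+0.191959i ; Δ = -0.122300+0.011506i
  [+3]  conj(Y_{7,3})(Ω₁) = -0.013052+0.014422i ; Y_{7,3}(Ω₂) = -0.085272-0.071030i ; Δ = +0.002137-0.000303i
  [+4]  conj(Y_{7,4})(Ω₁) = +0.217626+0.325001i ; Y_{7,4}(Ω₂) = +0.009435-0.022164i ; Δ = +0.009257-0.001757i
  [+5]  conj(Y_{7,5})(Ω₁) = +0.395685-0.142132i ; Y_{7,5}(Ω₂) = +0.003702+0.000410i ; Δ = +0.001523-0.000364i
  [+6]  conj(Y_{7,6})(Ω₁) = -0.023729-0.237310i ; Y_{7,6}(Ω₂) = +0.000073+0.000398i ; Δ = +0.000093-0.000027i
  [+7]  conj(Y_{7,7})(Ω₁) = -0.074421-0.010907i ; Y_{7,7}(Ω₂) = -0.000024+0.000013i ; Δ = +0.000002-0.000001i
Accumulated sum -0.349371+0.000000i; after 4π/(2l+1) scaling, -0.292688+0.000000i ⇒ P_7 = -0.292688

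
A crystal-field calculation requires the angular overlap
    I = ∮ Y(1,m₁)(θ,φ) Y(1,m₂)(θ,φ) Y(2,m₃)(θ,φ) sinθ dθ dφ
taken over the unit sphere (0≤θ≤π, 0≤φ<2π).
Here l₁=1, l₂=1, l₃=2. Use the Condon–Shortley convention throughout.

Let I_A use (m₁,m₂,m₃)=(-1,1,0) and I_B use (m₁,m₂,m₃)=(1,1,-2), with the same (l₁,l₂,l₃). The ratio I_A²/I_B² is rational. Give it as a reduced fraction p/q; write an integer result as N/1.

Same 1,1,2: normalisation and zero-m 3j drop out of the ratio.
A: Δ: 0! 2! 2! / 5! → 1/30; sum: t=0:+1/4 = 1/4; 3j²(1 1 2; -1 1 0) = Δ·Π!·Σ² = 1/30  (sign +1)
B: Δ: 0! 2! 2! / 5! → 1/30; sum: t=0:+1/4 = 1/4; 3j²(1 1 2; 1 1 -2) = Δ·Π!·Σ² = 1/5  (sign +1)
I_A²/I_B² = (1/30)/(1/5) = 1/6

1/6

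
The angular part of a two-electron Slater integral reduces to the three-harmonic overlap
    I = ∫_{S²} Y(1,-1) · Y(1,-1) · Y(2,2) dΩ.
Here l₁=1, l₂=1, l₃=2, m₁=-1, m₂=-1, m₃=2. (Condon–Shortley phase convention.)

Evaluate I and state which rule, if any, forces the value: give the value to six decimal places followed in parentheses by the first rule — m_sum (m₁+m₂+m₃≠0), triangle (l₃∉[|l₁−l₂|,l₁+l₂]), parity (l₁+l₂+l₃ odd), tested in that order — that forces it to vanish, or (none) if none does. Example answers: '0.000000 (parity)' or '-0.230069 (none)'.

m-sum 0 ✓  L=4 even ✓  0≤2≤2 ✓
Π(2lᵢ+1) = 3×3×5 = 45
triangle coeff Δ(1,1,2) = 1/30
Σ_t [0,0]: t=0:+1/1 = 1/1
(3j)²=2/15 [(1 1 2; 0 0 0)], sign=+1
Σ_t [0,0]: t=0:+1/4 = 1/4
(3j)²=1/5 [(1 1 2; -1 -1 2)], sign=+1
⇒ 4πI² = 6/5
I = (+1)√(6/5/(4π)) = 0.30901936
No selection rule forces the value: the integral is nonzero (none).

0.309019 (none)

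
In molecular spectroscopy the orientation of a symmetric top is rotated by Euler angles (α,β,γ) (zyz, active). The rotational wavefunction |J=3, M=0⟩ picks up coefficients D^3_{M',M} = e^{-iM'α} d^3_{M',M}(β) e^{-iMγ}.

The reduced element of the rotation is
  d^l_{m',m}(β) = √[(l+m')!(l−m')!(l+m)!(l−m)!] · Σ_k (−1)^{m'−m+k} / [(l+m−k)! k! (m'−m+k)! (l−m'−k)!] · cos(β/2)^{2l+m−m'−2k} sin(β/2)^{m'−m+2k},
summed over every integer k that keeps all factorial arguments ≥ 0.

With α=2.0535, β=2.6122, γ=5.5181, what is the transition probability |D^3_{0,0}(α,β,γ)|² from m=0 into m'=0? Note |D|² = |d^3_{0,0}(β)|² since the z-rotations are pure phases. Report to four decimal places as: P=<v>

P=0.0978

D^3_{0,0}(2.0535,2.6122,5.5181) = e^{-i·0·2.0535}·d^3_{0,0}(2.6122)·e^{-i·0·5.5181}. Compute d first:
Half-angle: c=0.261616, s=0.965172. N=√(6·6·6·6)=36.000000
k: max(0,(0)−(0))=0 … min(3+(0),3−(0))=3
  k=0: (−1)^0·36.0000/(36)·0.2616^6·0.9652^0 = +0.000321
  k=1: (−1)^1·36.0000/(4)·0.2616^4·0.9652^2 = -0.039274
  k=2: (−1)^2·36.0000/(4)·0.2616^2·0.9652^4 = +0.534553
  k=3: (−1)^3·36.0000/(36)·0.2616^0·0.9652^6 = -0.808404
d^3_{0,0}(2.6122) = +0.000321 -0.039274 +0.534553 -0.808404 = -0.312805
|D^3_{0,0}|² = |d^3_{0,0}(β)|² = (-0.312805)² = 0.097847 (the z-rotation phases have unit modulus)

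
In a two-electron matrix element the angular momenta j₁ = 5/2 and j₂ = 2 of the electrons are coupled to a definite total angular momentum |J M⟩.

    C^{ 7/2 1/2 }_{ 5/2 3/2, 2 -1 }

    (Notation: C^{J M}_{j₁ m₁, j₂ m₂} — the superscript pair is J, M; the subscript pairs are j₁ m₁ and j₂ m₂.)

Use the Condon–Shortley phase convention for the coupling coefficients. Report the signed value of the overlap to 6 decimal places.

triangle: 1!*4!*3!/9! = 144/362880
(j±m)!: 4!*1!*1!*3!*4!*3! = 20736
prefactor² = (2J+1)*Δ*N² = 2304/35
  k=0: +1/(0!*1!*1!*1!*3!*2!) = 1/12
  k=1: −1/(1!*0!*0!*0!*4!*3!) = -1/144
Σ = 11/144  ⇒  CG² = 2304/35*(11/144)² = 121/315
CG = +√(121/315) = +0.619780

+√(121/315) = +0.619780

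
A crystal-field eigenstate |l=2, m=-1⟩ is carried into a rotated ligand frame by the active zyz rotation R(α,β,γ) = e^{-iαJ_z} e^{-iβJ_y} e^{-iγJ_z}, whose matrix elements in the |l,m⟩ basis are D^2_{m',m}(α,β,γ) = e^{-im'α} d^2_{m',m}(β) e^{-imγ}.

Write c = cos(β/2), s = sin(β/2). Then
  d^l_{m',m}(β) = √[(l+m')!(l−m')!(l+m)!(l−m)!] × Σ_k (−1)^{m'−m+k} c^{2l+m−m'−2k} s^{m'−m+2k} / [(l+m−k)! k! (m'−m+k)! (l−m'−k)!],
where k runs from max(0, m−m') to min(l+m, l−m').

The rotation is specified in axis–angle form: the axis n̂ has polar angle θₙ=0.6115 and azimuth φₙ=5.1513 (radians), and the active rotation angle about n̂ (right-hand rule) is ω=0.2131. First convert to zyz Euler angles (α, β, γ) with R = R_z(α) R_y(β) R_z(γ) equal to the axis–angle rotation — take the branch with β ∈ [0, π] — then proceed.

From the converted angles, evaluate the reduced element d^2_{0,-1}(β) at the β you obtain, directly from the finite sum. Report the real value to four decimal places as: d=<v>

d=-0.1482

Axis–angle → zyz. n̂ = (sinθₙcosφₙ, sinθₙsinφₙ, cosθₙ) = (+0.243964, -0.519681, +0.818788), ω = 0.2131.
R = I cosω + sinω [n̂]ₓ + (1−cosω) n̂n̂ᵀ gives
  R = [+0.978726, -0.176034, -0.105389; +0.170298, +0.983489, -0.061221; +0.114426, +0.041971, +0.992545]
β = atan2(√(R₁₃²+R₂₃²), R₃₃) = 0.122185; α = atan2(R₂₃, R₁₃) mod 2π = 3.667854; γ = atan2(R₃₂, −R₃₁) mod 2π = 2.790032
d^2_{0,-1}(β=0.1222) via the finite sum:
c=cos(0.122185/2)=0.998134, s=sin(0.122185/2)=0.061054; N=√[2·2·1·6]=4.898979
The bounds max(0,m−m')=0 and min(l+m,l−m')=1 give 2 terms
  k=0: (−1)^1·4.8990/(2)·0.9981^3·0.0611^1 = -0.148716
  k=1: (−1)^2·4.8990/(2)·0.9981^1·0.0611^3 = +0.000556
d^2_{0,-1}(0.1222) = -0.148716 +0.000556 = -0.148160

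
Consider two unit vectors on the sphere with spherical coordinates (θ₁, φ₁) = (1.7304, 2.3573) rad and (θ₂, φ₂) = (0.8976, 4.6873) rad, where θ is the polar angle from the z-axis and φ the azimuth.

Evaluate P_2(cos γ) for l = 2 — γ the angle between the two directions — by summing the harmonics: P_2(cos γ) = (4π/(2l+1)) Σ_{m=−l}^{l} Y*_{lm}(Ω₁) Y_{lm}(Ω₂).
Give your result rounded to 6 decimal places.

Term-by-term m-sum for l=2 (normalisation 4π/5 = 2.513274):
  m=-2: (+0.000832-0.376517i) × (-0.235818-0.011843i) = -0.004655+0.088780i  (running Σ = -0.004655+0.088780i)
  m=-1: (+0.085809-0.085619i) × (-0.009447+0.376471i) = +0.031423+0.033113i  (running Σ = +0.026767+0.121893i)
  m=0: (-0.291493-0.000000i) × (+0.052422+0.000000i) = -0.015281-0.000000i  (running Σ = +0.011487+0.121893i)
  m=1: (-0.085809-0.085619i) × (+0.009447+0.376471i) = +0.031423-0.033113i  (running Σ = +0.042909+0.088780i)
  m=2: (+0.000832+0.376517i) × (-0.235818+0.011843i) = -0.004655-0.088780i  (running Σ = +0.038254+0.000000i)
Total Σ_m = +0.038254+0.000000i. Multiply by 2.513274: +0.096142+0.000000i. P_2(cos γ) = 0.096142

0.096142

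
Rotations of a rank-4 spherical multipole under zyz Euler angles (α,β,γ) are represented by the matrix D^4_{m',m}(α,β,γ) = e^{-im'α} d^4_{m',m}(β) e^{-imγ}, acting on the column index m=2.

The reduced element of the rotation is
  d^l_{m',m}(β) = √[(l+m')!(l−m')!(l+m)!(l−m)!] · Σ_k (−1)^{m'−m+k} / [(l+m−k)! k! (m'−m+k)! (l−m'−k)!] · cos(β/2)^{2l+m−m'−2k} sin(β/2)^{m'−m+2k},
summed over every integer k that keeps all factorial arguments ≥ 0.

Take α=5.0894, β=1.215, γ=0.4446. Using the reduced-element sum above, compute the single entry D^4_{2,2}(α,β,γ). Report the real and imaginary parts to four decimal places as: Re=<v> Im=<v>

First d^4_{2,2}(β=1.2150), then the phase factors e^{-i(2)α} and e^{-i(2)γ}:
c=cos(1.215000/2)=0.821078, s=sin(1.215000/2)=0.570817; N=√[720·2·720·2]=1440.000000
The bounds max(0,m−m')=0 and min(l+m,l−m')=2 give 3 terms
  k=0: (−1)^0·1440.0000/(1440)·0.8211^8·0.5708^0 = +0.206573
  k=1: (−1)^1·1440.0000/(120)·0.8211^6·0.5708^2 = -1.198063
  k=2: (−1)^2·1440.0000/(96)·0.8211^4·0.5708^4 = +0.723793
d^4_{2,2}(1.2150) = +0.206573 -1.198063 +0.723793 = -0.267697
Phases: e^{-i·(2)·5.0894}=-0.728941+0.684576i, e^{-i·(2)·0.4446}=+0.630033-0.776568i ⇒ D=-0.019371-0.266995i

Re=-0.0194 Im=-0.2670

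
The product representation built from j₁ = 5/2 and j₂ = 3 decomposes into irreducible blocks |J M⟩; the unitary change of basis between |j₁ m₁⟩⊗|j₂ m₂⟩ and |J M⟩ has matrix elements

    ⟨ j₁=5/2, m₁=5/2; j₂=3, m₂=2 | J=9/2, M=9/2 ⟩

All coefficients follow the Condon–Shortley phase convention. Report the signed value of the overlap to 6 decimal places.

+0.674200

√[10·1!4!5!/11! · 5!0!5!1!9!0!] = √(41472000/11)
  +(−1)^0/∏(0,1,0,5,4,0)! = 1/2880  (running 1/2880)
⟨..|..⟩ = √(41472000/11)·(1/2880) = +0.674200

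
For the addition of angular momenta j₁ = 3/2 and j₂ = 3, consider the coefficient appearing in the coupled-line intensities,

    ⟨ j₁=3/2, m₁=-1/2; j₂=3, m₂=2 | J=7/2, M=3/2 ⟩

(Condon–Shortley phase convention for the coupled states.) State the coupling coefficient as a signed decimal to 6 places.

j₁+j₂−J=1  J+j₁−j₂=2  J−j₁+j₂=5  j₁+j₂+J+1=9
(j₁±m₁, j₂±m₂, J±M) = (1,2,5,1,5,2)
P² = 6400/21
sum k=0..1:
  [0] +1/240 = 1/240
  [1] −1/24 = -1/24
S = -3/80
C² = P²·S² = 3/7 ; C = -0.654654

-0.654654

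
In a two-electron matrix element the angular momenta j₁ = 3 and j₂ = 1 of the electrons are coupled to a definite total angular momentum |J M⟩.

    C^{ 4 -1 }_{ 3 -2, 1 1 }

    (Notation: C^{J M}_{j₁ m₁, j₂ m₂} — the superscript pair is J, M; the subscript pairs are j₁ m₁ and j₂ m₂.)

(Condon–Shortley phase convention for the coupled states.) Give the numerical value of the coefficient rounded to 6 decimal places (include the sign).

+0.327327

√[9·0!6!2!/9! · 1!5!2!0!3!5!] = √(43200/7)
  +(−1)^0/∏(0,0,5,2,1,0)! = 1/240  (running 1/240)
⟨..|..⟩ = √(43200/7)·(1/240) = +0.327327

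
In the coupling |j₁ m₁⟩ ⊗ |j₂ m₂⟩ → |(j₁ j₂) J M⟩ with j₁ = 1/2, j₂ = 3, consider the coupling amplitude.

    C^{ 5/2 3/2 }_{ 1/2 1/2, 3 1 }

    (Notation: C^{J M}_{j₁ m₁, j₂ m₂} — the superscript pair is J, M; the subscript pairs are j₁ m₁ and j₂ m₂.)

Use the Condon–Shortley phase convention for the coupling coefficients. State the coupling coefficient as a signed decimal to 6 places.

triangle: 1!×0!×5!/7! = 120/5040
(j±m)!: 1!×0!×4!×2!×4!×1! = 1152
prefactor² = (2J+1)×Δ×N² = 1152/7
  k=0: +1/(0!×1!×0!×4!×0!×1!) = 1/24
Σ = 1/24  ⇒  CG² = 1152/7×(1/24)² = 2/7
CG = +√(2/7) = +0.534522

+√(2/7) ≈ +0.534522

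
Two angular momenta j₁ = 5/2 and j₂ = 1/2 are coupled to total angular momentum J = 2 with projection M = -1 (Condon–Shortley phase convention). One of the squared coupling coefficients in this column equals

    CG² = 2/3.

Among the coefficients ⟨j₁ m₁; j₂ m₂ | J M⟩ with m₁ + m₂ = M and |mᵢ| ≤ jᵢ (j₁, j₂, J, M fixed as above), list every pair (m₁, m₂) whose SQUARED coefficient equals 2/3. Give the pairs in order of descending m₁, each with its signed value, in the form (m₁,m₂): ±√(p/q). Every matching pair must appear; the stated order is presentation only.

Admissible pairs with m₁+m₂ = M = -1: (-3/2,1/2), (-1/2,-1/2)
  (m₁,m₂)=(-1/2,-1/2): CG² = 1/3, CG = +√(1/3)
  (m₁,m₂)=(-3/2,1/2): CG² = 2/3, CG = −√(2/3)   ← matches the target
Pairs with CG² = 2/3: (-3/2,1/2): −√(2/3)

(-3/2,1/2): −√(2/3)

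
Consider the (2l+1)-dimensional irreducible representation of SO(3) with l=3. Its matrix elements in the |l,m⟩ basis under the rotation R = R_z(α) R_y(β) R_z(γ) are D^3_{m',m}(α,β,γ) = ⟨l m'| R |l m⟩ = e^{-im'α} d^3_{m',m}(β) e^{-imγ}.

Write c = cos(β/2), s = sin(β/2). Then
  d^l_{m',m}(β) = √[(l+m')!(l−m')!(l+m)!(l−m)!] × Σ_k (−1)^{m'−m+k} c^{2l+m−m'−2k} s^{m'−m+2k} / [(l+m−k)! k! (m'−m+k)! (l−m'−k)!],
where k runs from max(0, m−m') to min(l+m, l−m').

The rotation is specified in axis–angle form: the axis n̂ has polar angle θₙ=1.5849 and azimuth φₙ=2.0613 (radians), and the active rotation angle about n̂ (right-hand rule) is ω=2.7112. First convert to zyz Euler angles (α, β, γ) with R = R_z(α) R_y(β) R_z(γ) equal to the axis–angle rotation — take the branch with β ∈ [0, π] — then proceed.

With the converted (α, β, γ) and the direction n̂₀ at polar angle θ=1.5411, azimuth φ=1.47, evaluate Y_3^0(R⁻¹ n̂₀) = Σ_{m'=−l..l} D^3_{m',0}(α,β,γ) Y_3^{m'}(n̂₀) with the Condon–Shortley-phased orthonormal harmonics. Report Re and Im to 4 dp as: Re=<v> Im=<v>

Re=-0.1936 Im=0.0000

Axis–angle → zyz. n̂ = (sinθₙcosφₙ, sinθₙsinφₙ, cosθₙ) = (-0.471023, +0.882008, -0.014103), ω = 2.7112.
R = I cosω + sinω [n̂]ₓ + (1−cosω) n̂n̂ᵀ gives
  R = [-0.485309, -0.787121, +0.380678; -0.798889, +0.576128, +0.172780; -0.355318, -0.220268, -0.908422]
β = atan2(√(R₁₃²+R₂₃²), R₃₃) = 2.710291; α = atan2(R₂₃, R₁₃) mod 2π = 0.426071; γ = atan2(R₃₂, −R₃₁) mod 2π = 5.728249
Need the full column D^3_{m',0} for m'=−3..3 at α=0.4261, β=2.7103, γ=5.7282.
cos(β/2)=0.213983, sin(β/2)=0.976837
d^3_{-3,0}: single k=3 term ⇒ +0.040843;  D = +0.011780+0.039108i
d^3_{-2,0}: k∈[2..3] ⇒ +0.010958 -0.228354 = -0.217396;  D = -0.143128-0.163633i
d^3_{-1,0}: k∈[1..3] ⇒ +0.001518 -0.094911 +0.659298 = +0.565905;  D = +0.515311+0.233886i
d^3_{0,0}: k∈[0..3] ⇒ +0.000096 -0.018006 +0.375224 -0.868827 = -0.511512;  D = -0.511512+0.000000i
d^3_{1,0}: k∈[0..2] ⇒ -0.001518 +0.094911 -0.659298 = -0.565905;  D = -0.515311+0.233886i
d^3_{2,0}: k∈[0..1] ⇒ +0.010958 -0.228354 = -0.217396;  D = -0.143128+0.163633i
d^3_{3,0}: single k=0 term ⇒ -0.040843;  D = -0.011780+0.039108i
Y_3^{m'}(θ=1.5411,φ=1.47) and Σ D·Y over m':
  (+0.0118+0.0391i)·(-0.1241+0.3978i)  (-0.1431-0.1636i)·(-0.0297-0.0061i)  (+0.5153+0.2339i)·(-0.0324+0.3200i)  (-0.5115+0.0000i)·(-0.0332+0.0000i)  (-0.5153+0.2339i)·(+0.0324+0.3200i)  (-0.1431+0.1636i)·(-0.0297+0.0061i)  (-0.0118+0.0391i)·(+0.1241+0.3978i)
Y_3^0(R⁻¹ n̂) = -0.193573+0.000000i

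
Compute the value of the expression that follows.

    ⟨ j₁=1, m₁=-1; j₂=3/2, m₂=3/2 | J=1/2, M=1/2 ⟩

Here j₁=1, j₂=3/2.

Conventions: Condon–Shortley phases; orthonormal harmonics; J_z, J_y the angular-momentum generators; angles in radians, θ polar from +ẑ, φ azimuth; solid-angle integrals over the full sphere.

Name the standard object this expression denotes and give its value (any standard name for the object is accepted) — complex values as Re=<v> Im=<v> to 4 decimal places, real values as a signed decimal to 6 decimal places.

Clebsch–Gordan coefficient, +√(1/2) ≈ +0.707107

This is a Clebsch–Gordan (vector-coupling) coefficient.
j₁+j₂−J=2  J+j₁−j₂=0  J−j₁+j₂=1  j₁+j₂+J+1=4
(j₁±m₁, j₂±m₂, J±M) = (0,2,3,0,1,0)
P² = 2
sum k=2..2:
  [2] +1/2 = 1/2
S = 1/2
C² = P²·S² = 1/2 ; C = +0.707107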